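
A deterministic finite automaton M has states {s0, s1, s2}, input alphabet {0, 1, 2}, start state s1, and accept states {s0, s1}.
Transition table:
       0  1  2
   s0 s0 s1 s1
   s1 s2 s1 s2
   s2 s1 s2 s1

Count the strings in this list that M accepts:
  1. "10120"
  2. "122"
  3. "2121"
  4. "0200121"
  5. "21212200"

"10120": rejected
"122": accepted
"2121": accepted
"0200121": rejected
"21212200": accepted

3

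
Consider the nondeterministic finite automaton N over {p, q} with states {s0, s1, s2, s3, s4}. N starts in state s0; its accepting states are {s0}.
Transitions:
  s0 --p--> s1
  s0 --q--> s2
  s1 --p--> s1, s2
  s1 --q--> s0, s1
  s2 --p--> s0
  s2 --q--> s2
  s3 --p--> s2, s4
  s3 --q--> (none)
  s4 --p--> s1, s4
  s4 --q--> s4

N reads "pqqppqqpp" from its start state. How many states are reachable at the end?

Start: {s0}
read p: {s1}
read q: {s0, s1}
read q: {s0, s1, s2}
read p: {s0, s1, s2}
read p: {s0, s1, s2}
read q: {s0, s1, s2}
read q: {s0, s1, s2}
read p: {s0, s1, s2}
read p: {s0, s1, s2}
Final reachable set {s0, s1, s2} has 3 states.

3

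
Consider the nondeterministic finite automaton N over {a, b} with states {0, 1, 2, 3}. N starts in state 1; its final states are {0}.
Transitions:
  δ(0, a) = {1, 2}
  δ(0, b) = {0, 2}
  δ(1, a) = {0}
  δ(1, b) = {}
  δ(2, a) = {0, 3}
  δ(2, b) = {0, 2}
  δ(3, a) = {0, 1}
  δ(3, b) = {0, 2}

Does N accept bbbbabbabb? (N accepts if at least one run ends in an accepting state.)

Start: {1}
read b: {}
The reachable set is empty and stays empty for the remaining 9 symbols.
Reachable ∩ accepting = {} — empty.

rejected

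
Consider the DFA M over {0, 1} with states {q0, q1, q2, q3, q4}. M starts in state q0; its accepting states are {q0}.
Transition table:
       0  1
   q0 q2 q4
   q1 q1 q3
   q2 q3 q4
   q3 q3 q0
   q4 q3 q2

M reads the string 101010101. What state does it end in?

q0 --1--> q4
q4 --0--> q3
q3 --1--> q0
q0 --0--> q2
q2 --1--> q4
q4 --0--> q3
q3 --1--> q0
q0 --0--> q2
q2 --1--> q4

q4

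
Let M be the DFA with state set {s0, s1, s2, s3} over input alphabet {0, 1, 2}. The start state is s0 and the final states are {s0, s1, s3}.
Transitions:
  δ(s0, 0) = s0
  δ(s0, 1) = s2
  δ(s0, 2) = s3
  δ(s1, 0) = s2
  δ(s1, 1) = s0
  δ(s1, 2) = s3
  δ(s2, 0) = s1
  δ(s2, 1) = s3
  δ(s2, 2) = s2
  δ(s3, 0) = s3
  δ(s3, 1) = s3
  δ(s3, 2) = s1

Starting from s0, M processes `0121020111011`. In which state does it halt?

s0 --0--> s0
s0 --1--> s2
s2 --2--> s2
s2 --1--> s3
s3 --0--> s3
s3 --2--> s1
s1 --0--> s2
s2 --1--> s3
s3 --1--> s3
s3 --1--> s3
s3 --0--> s3
s3 --1--> s3
s3 --1--> s3

s3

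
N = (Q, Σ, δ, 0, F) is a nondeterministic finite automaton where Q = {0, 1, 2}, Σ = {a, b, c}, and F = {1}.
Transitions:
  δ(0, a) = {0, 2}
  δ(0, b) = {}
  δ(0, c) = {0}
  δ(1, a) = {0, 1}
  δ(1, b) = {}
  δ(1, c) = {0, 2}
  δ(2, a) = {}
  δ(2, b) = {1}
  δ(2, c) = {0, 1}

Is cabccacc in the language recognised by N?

accepted

Start: {0}
read c: {0}
read a: {0, 2}
read b: {1}
read c: {0, 2}
read c: {0, 1}
read a: {0, 1, 2}
read c: {0, 1, 2}
read c: {0, 1, 2}
Reachable ∩ accepting = {1} — nonempty.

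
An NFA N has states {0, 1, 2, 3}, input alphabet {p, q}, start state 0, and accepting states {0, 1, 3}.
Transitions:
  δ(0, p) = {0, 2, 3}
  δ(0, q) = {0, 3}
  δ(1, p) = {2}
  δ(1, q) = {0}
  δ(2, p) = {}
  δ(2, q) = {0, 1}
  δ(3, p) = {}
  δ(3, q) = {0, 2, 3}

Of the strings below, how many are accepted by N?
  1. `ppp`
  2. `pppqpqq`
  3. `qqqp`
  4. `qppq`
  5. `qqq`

`ppp`: accepted
`pppqpqq`: accepted
`qqqp`: accepted
`qppq`: accepted
`qqq`: accepted

5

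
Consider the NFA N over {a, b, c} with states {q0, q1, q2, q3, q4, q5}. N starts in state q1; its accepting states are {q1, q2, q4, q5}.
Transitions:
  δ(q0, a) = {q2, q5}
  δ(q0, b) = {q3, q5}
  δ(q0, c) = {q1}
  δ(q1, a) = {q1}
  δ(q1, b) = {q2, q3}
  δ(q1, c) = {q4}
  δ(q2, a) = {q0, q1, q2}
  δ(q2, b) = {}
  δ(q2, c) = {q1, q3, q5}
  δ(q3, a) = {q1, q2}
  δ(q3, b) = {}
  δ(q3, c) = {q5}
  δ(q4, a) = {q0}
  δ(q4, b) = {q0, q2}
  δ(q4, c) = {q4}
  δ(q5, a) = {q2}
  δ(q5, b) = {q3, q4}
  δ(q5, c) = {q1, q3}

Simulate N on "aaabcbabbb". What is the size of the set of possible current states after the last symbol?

Start: {q1}
read a: {q1}
read a: {q1}
read a: {q1}
read b: {q2, q3}
read c: {q1, q3, q5}
read b: {q2, q3, q4}
read a: {q0, q1, q2}
read b: {q2, q3, q5}
read b: {q3, q4}
read b: {q0, q2}
Final reachable set {q0, q2} has 2 states.

2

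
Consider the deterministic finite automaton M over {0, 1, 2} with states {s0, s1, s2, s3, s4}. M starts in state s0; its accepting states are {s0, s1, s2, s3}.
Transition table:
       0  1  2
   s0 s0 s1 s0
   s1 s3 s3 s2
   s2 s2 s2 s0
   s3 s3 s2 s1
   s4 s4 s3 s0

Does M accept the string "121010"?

accepted

s0 --1--> s1
s1 --2--> s2
s2 --1--> s2
s2 --0--> s2
s2 --1--> s2
s2 --0--> s2
End in state s2, which is an accepting state.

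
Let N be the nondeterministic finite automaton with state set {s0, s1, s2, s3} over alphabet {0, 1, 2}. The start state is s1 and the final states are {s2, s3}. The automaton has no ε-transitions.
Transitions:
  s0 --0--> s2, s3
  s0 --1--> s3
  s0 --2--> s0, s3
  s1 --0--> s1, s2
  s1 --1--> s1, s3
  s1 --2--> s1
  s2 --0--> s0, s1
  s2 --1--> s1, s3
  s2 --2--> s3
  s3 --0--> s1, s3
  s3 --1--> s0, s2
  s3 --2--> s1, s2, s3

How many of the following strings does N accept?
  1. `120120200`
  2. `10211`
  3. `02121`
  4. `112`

4

`120120200`: accepted
`10211`: accepted
`02121`: accepted
`112`: accepted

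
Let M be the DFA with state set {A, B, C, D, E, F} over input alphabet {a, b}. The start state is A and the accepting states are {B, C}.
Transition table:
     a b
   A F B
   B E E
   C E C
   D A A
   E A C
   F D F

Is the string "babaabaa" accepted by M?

rejected

A --b--> B
B --a--> E
E --b--> C
C --a--> E
E --a--> A
A --b--> B
B --a--> E
E --a--> A
End in state A, which is not an accepting state.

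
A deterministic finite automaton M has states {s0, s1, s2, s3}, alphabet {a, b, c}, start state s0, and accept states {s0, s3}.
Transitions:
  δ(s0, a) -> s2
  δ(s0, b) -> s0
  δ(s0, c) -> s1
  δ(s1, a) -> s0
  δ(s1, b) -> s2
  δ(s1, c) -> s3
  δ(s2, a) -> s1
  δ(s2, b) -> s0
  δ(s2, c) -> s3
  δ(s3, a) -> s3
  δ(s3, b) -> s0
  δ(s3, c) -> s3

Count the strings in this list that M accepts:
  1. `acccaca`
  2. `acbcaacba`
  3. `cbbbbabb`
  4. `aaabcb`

2

`acccaca`: accepted
`acbcaacba`: rejected
`cbbbbabb`: accepted
`aaabcb`: rejected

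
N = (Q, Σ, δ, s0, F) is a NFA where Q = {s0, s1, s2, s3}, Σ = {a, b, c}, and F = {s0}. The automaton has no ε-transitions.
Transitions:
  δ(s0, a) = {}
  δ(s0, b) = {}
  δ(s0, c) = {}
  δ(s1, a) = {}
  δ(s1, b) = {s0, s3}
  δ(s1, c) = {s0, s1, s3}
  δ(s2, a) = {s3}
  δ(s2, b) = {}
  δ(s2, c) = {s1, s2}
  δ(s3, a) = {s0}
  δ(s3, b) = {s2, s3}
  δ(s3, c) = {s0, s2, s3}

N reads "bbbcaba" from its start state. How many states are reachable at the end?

0

Start: {s0}
read b: {}
The reachable set is empty and stays empty for the remaining 6 symbols.
Final reachable set {} has 0 states.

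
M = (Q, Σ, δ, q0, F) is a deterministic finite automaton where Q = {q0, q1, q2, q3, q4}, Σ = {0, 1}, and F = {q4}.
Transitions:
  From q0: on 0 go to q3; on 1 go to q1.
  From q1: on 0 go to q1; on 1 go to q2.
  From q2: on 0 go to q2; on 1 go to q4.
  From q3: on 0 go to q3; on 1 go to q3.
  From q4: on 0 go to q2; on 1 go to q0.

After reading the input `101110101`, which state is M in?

q3

q0 --1--> q1
q1 --0--> q1
q1 --1--> q2
q2 --1--> q4
q4 --1--> q0
q0 --0--> q3
q3 --1--> q3
q3 --0--> q3
q3 --1--> q3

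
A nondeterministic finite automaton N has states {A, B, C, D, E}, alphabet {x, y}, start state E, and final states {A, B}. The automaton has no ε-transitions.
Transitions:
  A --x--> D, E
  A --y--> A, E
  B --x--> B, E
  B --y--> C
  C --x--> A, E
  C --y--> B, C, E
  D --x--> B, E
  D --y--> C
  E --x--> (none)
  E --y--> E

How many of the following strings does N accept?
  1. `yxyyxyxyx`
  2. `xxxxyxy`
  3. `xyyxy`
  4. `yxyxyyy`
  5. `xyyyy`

`yxyyxyxyx`: rejected
`xxxxyxy`: rejected
`xyyxy`: rejected
`yxyxyyy`: rejected
`xyyyy`: rejected

0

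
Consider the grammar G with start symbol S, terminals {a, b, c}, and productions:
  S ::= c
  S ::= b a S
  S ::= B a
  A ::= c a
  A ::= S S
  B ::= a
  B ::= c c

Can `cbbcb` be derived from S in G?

no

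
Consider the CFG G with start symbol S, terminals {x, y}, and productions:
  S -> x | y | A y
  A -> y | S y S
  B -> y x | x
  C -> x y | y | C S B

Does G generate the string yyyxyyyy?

yes

S ⇒ Ay ⇒ SySy ⇒ AyySy ⇒ SySyySy ⇒ AyySyySy ⇒ yyySyySy ⇒ yyyxyySy ⇒ yyyxyyyy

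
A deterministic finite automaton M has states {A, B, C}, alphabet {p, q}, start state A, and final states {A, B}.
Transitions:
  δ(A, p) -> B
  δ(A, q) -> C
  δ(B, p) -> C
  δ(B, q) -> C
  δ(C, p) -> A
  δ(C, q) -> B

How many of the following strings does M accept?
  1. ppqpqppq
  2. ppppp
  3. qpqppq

ppqpqppq: rejected
ppppp: rejected
qpqppq: rejected

0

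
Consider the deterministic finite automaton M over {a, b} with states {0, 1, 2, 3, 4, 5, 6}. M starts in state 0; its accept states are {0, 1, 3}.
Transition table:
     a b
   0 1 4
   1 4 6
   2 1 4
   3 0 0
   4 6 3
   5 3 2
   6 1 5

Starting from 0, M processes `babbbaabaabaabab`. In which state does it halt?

6

0 --b--> 4
4 --a--> 6
6 --b--> 5
5 --b--> 2
2 --b--> 4
4 --a--> 6
6 --a--> 1
1 --b--> 6
6 --a--> 1
1 --a--> 4
4 --b--> 3
3 --a--> 0
0 --a--> 1
1 --b--> 6
6 --a--> 1
1 --b--> 6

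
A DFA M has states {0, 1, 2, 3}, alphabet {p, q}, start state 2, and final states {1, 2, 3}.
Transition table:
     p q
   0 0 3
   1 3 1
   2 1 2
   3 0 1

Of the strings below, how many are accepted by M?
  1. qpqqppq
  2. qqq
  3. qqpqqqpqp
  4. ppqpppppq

4

qpqqppq: accepted
qqq: accepted
qqpqqqpqp: accepted
ppqpppppq: accepted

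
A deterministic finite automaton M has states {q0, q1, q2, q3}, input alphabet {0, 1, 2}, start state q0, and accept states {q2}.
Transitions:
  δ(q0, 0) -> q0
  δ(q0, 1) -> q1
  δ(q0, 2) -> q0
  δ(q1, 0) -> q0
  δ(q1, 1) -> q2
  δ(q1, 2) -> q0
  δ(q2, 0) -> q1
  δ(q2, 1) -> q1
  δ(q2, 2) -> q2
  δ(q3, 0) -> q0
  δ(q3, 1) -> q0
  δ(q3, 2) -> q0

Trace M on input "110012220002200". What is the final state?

q0 --1--> q1
q1 --1--> q2
q2 --0--> q1
q1 --0--> q0
q0 --1--> q1
q1 --2--> q0
q0 --2--> q0
q0 --2--> q0
q0 --0--> q0
q0 --0--> q0
q0 --0--> q0
q0 --2--> q0
q0 --2--> q0
q0 --0--> q0
q0 --0--> q0

q0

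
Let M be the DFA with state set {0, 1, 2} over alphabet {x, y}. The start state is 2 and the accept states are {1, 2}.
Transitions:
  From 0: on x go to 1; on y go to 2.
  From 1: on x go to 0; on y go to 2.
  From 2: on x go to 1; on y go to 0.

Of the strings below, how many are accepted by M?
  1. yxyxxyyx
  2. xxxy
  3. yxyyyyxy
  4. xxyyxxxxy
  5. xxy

yxyxxyyx: accepted
xxxy: accepted
yxyyyyxy: accepted
xxyyxxxxy: accepted
xxy: accepted

5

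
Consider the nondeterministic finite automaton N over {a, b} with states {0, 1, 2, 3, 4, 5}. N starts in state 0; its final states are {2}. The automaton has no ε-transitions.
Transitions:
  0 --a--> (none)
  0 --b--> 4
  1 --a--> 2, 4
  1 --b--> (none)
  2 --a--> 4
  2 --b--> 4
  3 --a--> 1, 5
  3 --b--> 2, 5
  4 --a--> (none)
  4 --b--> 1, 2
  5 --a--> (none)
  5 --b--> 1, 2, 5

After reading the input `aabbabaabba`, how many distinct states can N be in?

0

Start: {0}
read a: {}
The reachable set is empty and stays empty for the remaining 10 symbols.
Final reachable set {} has 0 states.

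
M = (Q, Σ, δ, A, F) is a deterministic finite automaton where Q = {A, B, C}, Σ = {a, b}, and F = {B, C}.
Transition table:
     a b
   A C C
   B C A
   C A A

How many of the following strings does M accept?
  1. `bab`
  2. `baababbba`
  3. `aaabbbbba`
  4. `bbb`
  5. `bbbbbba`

`bab`: accepted
`baababbba`: accepted
`aaabbbbba`: accepted
`bbb`: accepted
`bbbbbba`: accepted

5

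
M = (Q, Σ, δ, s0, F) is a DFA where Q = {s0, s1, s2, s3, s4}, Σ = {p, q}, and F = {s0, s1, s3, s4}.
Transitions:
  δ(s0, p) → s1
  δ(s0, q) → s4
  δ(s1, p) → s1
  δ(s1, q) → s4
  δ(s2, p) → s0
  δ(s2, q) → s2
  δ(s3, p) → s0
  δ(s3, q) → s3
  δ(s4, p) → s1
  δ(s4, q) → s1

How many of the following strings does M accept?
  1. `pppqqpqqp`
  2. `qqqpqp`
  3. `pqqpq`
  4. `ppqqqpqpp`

`pppqqpqqp`: accepted
`qqqpqp`: accepted
`pqqpq`: accepted
`ppqqqpqpp`: accepted

4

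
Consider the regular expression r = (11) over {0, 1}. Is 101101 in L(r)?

no

No split of 101101 into u·v has 1 matching u and 1 matching v.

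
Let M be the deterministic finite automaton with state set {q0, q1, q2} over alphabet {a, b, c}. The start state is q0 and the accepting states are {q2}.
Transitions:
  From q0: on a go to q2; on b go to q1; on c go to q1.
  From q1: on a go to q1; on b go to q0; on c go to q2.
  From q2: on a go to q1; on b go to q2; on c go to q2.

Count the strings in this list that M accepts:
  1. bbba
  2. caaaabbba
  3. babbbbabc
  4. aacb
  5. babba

bbba: rejected
caaaabbba: accepted
babbbbabc: rejected
aacb: accepted
babba: rejected

2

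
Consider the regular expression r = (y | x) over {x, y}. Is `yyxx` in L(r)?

no

Neither y nor x matches yyxx.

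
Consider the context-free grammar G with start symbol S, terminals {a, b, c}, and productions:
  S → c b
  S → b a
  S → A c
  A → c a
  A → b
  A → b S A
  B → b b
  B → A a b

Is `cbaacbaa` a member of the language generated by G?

no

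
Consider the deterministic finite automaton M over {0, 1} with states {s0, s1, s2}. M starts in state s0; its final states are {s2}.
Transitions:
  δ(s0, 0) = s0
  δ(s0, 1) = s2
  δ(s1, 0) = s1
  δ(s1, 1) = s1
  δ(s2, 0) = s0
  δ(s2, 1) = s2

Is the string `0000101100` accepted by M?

rejected

s0 --0--> s0
s0 --0--> s0
s0 --0--> s0
s0 --0--> s0
s0 --1--> s2
s2 --0--> s0
s0 --1--> s2
s2 --1--> s2
s2 --0--> s0
s0 --0--> s0
End in state s0, which is not an accepting state.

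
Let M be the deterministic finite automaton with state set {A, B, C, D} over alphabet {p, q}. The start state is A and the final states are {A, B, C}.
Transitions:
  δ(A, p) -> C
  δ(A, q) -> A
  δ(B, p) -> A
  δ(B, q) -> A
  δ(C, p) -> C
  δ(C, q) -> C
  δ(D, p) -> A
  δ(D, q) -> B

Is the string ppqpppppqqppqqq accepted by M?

accepted

A --p--> C
C --p--> C
C --q--> C
C --p--> C
C --p--> C
C --p--> C
C --p--> C
C --p--> C
C --q--> C
C --q--> C
C --p--> C
C --p--> C
C --q--> C
C --q--> C
C --q--> C
End in state C, which is an accepting state.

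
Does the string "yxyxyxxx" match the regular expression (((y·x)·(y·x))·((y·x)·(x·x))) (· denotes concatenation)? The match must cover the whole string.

yes

Split as yxyx·yxxx: ((y·x)·(y·x)) matches yxyx and ((y·x)·(x·x)) matches yxxx.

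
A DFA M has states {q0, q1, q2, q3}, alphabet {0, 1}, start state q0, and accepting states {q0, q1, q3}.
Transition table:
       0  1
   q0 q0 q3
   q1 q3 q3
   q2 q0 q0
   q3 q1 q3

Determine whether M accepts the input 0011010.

q0 --0--> q0
q0 --0--> q0
q0 --1--> q3
q3 --1--> q3
q3 --0--> q1
q1 --1--> q3
q3 --0--> q1
End in state q1, which is an accepting state.

accepted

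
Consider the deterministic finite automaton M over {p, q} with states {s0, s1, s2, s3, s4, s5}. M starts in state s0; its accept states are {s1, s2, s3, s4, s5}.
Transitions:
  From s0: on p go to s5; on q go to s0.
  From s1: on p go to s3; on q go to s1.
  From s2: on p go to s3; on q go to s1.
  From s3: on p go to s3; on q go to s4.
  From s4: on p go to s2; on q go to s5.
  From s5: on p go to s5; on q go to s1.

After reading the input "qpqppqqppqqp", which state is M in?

s3

s0 --q--> s0
s0 --p--> s5
s5 --q--> s1
s1 --p--> s3
s3 --p--> s3
s3 --q--> s4
s4 --q--> s5
s5 --p--> s5
s5 --p--> s5
s5 --q--> s1
s1 --q--> s1
s1 --p--> s3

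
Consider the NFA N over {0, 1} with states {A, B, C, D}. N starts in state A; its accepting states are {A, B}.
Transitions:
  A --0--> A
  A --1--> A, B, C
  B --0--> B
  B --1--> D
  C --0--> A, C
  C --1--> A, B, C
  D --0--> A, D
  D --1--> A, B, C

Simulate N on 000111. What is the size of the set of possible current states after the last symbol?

4

Start: {A}
read 0: {A}
read 0: {A}
read 0: {A}
read 1: {A, B, C}
read 1: {A, B, C, D}
read 1: {A, B, C, D}
Final reachable set {A, B, C, D} has 4 states.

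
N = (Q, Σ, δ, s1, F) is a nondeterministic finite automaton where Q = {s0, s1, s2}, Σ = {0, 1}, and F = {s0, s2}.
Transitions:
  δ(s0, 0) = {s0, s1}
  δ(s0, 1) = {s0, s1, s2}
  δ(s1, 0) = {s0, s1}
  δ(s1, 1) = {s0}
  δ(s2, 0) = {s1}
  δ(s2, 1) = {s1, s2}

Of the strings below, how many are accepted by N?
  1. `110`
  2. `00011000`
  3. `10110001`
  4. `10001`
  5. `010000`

5

`110`: accepted
`00011000`: accepted
`10110001`: accepted
`10001`: accepted
`010000`: accepted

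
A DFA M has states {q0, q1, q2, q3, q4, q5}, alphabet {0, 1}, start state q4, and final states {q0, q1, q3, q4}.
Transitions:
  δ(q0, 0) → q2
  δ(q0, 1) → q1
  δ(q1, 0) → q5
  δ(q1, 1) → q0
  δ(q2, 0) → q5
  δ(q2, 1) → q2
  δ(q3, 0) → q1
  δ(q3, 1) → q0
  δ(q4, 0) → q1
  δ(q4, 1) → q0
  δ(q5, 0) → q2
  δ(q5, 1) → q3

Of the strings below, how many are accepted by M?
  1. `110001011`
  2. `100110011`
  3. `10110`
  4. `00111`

3

`110001011`: accepted
`100110011`: accepted
`10110`: rejected
`00111`: accepted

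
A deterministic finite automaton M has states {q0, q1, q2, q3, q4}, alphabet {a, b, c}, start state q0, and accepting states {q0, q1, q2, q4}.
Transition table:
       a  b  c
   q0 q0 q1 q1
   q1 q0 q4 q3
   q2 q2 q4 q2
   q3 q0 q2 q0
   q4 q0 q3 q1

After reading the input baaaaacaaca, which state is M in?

q0 --b--> q1
q1 --a--> q0
q0 --a--> q0
q0 --a--> q0
q0 --a--> q0
q0 --a--> q0
q0 --c--> q1
q1 --a--> q0
q0 --a--> q0
q0 --c--> q1
q1 --a--> q0

q0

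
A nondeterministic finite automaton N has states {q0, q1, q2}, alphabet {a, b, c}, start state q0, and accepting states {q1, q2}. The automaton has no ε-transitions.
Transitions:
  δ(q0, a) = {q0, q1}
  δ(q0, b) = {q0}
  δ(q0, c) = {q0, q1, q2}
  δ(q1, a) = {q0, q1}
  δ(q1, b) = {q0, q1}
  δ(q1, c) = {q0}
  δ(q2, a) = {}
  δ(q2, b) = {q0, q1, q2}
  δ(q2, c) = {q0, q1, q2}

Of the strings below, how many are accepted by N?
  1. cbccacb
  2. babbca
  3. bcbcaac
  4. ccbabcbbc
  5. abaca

cbccacb: accepted
babbca: accepted
bcbcaac: accepted
ccbabcbbc: accepted
abaca: accepted

5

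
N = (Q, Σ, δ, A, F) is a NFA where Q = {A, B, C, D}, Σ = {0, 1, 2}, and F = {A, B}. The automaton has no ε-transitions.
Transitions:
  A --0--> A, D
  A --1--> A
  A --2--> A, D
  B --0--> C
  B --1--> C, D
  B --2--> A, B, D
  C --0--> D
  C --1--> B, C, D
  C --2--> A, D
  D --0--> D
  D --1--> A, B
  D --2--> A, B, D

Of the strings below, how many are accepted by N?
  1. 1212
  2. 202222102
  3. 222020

3

1212: accepted
202222102: accepted
222020: accepted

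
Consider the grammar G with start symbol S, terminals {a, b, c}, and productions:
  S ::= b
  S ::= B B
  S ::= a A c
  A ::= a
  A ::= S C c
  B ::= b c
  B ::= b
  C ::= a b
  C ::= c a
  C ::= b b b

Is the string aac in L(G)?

S ⇒ aAc ⇒ aac

yes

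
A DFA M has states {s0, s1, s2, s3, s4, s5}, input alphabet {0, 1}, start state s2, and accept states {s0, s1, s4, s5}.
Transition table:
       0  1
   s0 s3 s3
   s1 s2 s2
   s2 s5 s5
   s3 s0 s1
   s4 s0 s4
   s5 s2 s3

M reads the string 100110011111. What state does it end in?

s3

s2 --1--> s5
s5 --0--> s2
s2 --0--> s5
s5 --1--> s3
s3 --1--> s1
s1 --0--> s2
s2 --0--> s5
s5 --1--> s3
s3 --1--> s1
s1 --1--> s2
s2 --1--> s5
s5 --1--> s3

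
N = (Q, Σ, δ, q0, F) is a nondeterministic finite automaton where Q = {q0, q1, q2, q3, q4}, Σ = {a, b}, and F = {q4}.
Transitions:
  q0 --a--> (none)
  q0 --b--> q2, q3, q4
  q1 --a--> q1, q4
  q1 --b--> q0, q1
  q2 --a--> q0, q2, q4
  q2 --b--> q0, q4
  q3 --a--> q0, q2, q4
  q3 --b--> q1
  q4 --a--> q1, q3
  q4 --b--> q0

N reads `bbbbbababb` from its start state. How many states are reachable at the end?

5

Start: {q0}
read b: {q2, q3, q4}
read b: {q0, q1, q4}
read b: {q0, q1, q2, q3, q4}
read b: {q0, q1, q2, q3, q4}
read b: {q0, q1, q2, q3, q4}
read a: {q0, q1, q2, q3, q4}
read b: {q0, q1, q2, q3, q4}
read a: {q0, q1, q2, q3, q4}
read b: {q0, q1, q2, q3, q4}
read b: {q0, q1, q2, q3, q4}
Final reachable set {q0, q1, q2, q3, q4} has 5 states.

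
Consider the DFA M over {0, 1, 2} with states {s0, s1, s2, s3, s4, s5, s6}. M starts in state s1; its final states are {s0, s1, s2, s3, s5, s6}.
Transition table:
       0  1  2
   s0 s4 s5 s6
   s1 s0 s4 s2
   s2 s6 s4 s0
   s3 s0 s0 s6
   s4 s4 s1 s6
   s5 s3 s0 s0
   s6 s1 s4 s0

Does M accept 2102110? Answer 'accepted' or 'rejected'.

s1 --2--> s2
s2 --1--> s4
s4 --0--> s4
s4 --2--> s6
s6 --1--> s4
s4 --1--> s1
s1 --0--> s0
End in state s0, which is an accepting state.

accepted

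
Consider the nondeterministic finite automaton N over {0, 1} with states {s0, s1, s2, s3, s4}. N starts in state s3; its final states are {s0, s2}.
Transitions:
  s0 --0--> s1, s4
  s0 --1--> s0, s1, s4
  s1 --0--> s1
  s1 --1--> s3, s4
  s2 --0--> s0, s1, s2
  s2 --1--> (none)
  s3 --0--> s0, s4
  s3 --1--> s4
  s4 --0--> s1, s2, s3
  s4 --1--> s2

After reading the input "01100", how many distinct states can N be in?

5

Start: {s3}
read 0: {s0, s4}
read 1: {s0, s1, s2, s4}
read 1: {s0, s1, s2, s3, s4}
read 0: {s0, s1, s2, s3, s4}
read 0: {s0, s1, s2, s3, s4}
Final reachable set {s0, s1, s2, s3, s4} has 5 states.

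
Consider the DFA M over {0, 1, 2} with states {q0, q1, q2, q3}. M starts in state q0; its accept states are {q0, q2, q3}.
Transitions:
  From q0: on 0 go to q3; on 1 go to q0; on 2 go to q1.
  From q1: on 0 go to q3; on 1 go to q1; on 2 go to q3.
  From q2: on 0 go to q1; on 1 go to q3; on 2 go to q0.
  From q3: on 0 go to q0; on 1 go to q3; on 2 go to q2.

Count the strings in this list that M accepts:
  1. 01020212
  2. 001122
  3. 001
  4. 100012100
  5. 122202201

4

01020212: accepted
001122: accepted
001: accepted
100012100: accepted
122202201: rejected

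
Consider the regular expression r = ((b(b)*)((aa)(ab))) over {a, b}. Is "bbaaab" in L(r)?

yes

Split as bb·aaab: (b(b)*) matches bb and ((aa)(ab)) matches aaab.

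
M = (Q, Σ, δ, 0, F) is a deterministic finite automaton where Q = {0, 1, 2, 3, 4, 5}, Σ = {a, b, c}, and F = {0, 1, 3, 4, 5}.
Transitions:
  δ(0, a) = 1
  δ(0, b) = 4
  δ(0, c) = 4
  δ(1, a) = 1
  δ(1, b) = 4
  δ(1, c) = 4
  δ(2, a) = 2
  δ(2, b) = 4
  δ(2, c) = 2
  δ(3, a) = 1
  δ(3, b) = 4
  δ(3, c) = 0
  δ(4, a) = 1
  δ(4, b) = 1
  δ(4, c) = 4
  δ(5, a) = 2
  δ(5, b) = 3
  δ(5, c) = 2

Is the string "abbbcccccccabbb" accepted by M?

accepted

0 --a--> 1
1 --b--> 4
4 --b--> 1
1 --b--> 4
4 --c--> 4
4 --c--> 4
4 --c--> 4
4 --c--> 4
4 --c--> 4
4 --c--> 4
4 --c--> 4
4 --a--> 1
1 --b--> 4
4 --b--> 1
1 --b--> 4
End in state 4, which is an accepting state.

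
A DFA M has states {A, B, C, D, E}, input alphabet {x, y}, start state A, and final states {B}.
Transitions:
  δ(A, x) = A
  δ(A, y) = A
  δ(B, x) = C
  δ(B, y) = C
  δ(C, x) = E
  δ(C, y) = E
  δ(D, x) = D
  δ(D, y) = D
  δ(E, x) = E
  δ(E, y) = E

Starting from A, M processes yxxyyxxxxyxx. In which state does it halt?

A

A --y--> A
A --x--> A
A --x--> A
A --y--> A
A --y--> A
A --x--> A
A --x--> A
A --x--> A
A --x--> A
A --y--> A
A --x--> A
A --x--> A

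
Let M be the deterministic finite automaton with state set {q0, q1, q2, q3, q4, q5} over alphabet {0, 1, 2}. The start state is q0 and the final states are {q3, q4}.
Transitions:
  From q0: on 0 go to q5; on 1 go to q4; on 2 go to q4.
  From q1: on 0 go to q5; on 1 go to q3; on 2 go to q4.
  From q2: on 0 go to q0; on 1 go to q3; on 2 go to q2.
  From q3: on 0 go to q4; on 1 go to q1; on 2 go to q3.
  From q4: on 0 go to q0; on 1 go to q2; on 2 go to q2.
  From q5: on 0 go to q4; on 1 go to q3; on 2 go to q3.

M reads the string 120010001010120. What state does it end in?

q0 --1--> q4
q4 --2--> q2
q2 --0--> q0
q0 --0--> q5
q5 --1--> q3
q3 --0--> q4
q4 --0--> q0
q0 --0--> q5
q5 --1--> q3
q3 --0--> q4
q4 --1--> q2
q2 --0--> q0
q0 --1--> q4
q4 --2--> q2
q2 --0--> q0

q0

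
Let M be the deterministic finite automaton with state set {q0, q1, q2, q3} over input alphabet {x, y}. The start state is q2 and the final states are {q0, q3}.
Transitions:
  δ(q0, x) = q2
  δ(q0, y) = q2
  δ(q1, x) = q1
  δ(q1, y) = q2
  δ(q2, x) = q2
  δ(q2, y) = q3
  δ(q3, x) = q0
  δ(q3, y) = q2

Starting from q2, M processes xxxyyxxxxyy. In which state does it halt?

q2 --x--> q2
q2 --x--> q2
q2 --x--> q2
q2 --y--> q3
q3 --y--> q2
q2 --x--> q2
q2 --x--> q2
q2 --x--> q2
q2 --x--> q2
q2 --y--> q3
q3 --y--> q2

q2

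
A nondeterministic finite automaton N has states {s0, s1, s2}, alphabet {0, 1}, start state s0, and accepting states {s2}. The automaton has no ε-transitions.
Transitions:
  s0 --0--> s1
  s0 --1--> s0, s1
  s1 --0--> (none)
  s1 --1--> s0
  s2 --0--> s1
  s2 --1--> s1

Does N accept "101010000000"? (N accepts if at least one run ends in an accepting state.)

rejected

Start: {s0}
read 1: {s0, s1}
read 0: {s1}
read 1: {s0}
read 0: {s1}
read 1: {s0}
read 0: {s1}
read 0: {}
The reachable set is empty and stays empty for the remaining 5 symbols.
Reachable ∩ accepting = {} — empty.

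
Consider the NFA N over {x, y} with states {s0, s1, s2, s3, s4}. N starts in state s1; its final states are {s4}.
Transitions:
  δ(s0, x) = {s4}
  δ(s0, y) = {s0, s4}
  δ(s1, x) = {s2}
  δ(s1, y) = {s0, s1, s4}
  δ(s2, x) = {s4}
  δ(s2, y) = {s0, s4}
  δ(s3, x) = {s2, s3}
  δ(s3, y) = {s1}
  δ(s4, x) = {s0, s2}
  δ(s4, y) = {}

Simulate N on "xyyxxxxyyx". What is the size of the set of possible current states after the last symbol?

3

Start: {s1}
read x: {s2}
read y: {s0, s4}
read y: {s0, s4}
read x: {s0, s2, s4}
read x: {s0, s2, s4}
read x: {s0, s2, s4}
read x: {s0, s2, s4}
read y: {s0, s4}
read y: {s0, s4}
read x: {s0, s2, s4}
Final reachable set {s0, s2, s4} has 3 states.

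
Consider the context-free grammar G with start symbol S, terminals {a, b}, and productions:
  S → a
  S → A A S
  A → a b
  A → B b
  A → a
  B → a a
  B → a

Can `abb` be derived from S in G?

no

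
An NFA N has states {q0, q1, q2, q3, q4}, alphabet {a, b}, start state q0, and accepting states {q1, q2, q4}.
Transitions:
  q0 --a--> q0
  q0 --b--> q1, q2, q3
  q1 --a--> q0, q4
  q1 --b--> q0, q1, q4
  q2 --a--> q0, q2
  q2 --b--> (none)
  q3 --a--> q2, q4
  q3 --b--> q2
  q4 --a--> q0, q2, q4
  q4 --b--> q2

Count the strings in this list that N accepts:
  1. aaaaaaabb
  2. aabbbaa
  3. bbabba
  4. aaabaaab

aaaaaaabb: accepted
aabbbaa: accepted
bbabba: accepted
aaabaaab: accepted

4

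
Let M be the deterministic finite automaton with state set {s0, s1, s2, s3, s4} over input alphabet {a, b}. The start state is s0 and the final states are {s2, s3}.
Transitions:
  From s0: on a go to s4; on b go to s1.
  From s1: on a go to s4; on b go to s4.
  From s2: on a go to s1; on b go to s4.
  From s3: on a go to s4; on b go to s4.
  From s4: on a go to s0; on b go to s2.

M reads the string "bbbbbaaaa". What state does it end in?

s4

s0 --b--> s1
s1 --b--> s4
s4 --b--> s2
s2 --b--> s4
s4 --b--> s2
s2 --a--> s1
s1 --a--> s4
s4 --a--> s0
s0 --a--> s4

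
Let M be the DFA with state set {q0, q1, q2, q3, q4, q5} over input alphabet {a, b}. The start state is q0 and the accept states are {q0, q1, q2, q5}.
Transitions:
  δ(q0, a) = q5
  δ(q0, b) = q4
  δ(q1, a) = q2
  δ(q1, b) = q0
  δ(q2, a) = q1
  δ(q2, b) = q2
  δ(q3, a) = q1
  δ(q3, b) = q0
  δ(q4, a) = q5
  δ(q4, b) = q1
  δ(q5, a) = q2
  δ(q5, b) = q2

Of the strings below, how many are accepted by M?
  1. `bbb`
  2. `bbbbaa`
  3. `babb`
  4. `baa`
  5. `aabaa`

`bbb`: accepted
`bbbbaa`: accepted
`babb`: accepted
`baa`: accepted
`aabaa`: accepted

5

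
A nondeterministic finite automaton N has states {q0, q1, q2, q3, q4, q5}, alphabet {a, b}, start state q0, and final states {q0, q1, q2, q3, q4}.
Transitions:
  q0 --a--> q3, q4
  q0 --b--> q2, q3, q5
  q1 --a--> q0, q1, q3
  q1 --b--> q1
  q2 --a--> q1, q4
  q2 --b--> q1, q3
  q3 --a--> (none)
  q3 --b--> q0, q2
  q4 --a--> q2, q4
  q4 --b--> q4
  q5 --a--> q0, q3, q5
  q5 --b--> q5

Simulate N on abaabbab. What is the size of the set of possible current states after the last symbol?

6

Start: {q0}
read a: {q3, q4}
read b: {q0, q2, q4}
read a: {q1, q2, q3, q4}
read a: {q0, q1, q2, q3, q4}
read b: {q0, q1, q2, q3, q4, q5}
read b: {q0, q1, q2, q3, q4, q5}
read a: {q0, q1, q2, q3, q4, q5}
read b: {q0, q1, q2, q3, q4, q5}
Final reachable set {q0, q1, q2, q3, q4, q5} has 6 states.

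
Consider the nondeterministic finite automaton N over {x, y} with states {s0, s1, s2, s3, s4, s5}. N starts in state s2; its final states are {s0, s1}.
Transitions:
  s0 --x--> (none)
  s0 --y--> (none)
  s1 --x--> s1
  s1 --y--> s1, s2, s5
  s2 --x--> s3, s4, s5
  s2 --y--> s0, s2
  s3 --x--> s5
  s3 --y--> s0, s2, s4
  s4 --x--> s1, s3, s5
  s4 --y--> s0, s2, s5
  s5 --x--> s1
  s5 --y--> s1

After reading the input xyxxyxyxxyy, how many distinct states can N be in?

Start: {s2}
read x: {s3, s4, s5}
read y: {s0, s1, s2, s4, s5}
read x: {s1, s3, s4, s5}
read x: {s1, s3, s5}
read y: {s0, s1, s2, s4, s5}
read x: {s1, s3, s4, s5}
read y: {s0, s1, s2, s4, s5}
read x: {s1, s3, s4, s5}
read x: {s1, s3, s5}
read y: {s0, s1, s2, s4, s5}
read y: {s0, s1, s2, s5}
Final reachable set {s0, s1, s2, s5} has 4 states.

4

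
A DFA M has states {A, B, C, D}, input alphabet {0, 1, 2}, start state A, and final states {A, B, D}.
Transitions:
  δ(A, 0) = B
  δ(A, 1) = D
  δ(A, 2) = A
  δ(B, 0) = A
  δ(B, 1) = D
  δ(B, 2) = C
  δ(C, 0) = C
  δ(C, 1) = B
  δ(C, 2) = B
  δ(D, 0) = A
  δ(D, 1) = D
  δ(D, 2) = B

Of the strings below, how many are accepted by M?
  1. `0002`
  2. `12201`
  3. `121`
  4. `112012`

`0002`: rejected
`12201`: accepted
`121`: accepted
`112012`: accepted

3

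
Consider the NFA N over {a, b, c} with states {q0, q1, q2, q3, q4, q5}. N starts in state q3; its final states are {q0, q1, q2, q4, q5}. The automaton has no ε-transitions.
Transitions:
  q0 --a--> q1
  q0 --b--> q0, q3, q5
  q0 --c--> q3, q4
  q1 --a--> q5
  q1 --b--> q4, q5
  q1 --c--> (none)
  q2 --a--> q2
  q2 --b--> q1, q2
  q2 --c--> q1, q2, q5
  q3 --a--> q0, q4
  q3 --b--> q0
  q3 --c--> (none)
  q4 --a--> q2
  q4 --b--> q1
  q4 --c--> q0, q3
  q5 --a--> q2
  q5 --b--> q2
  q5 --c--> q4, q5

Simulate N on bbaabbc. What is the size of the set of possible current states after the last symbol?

Start: {q3}
read b: {q0}
read b: {q0, q3, q5}
read a: {q0, q1, q2, q4}
read a: {q1, q2, q5}
read b: {q1, q2, q4, q5}
read b: {q1, q2, q4, q5}
read c: {q0, q1, q2, q3, q4, q5}
Final reachable set {q0, q1, q2, q3, q4, q5} has 6 states.

6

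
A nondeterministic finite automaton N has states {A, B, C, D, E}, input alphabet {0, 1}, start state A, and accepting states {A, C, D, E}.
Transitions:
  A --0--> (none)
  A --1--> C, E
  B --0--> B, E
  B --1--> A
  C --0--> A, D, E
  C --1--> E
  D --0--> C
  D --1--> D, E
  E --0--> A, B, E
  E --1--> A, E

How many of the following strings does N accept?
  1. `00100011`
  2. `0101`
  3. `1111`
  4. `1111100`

2

`00100011`: rejected
`0101`: rejected
`1111`: accepted
`1111100`: accepted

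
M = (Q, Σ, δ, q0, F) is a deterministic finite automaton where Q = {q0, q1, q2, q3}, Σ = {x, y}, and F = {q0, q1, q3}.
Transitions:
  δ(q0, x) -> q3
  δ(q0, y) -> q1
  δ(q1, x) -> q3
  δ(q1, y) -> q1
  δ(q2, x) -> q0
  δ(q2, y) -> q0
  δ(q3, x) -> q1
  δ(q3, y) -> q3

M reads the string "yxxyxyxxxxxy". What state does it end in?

q1

q0 --y--> q1
q1 --x--> q3
q3 --x--> q1
q1 --y--> q1
q1 --x--> q3
q3 --y--> q3
q3 --x--> q1
q1 --x--> q3
q3 --x--> q1
q1 --x--> q3
q3 --x--> q1
q1 --y--> q1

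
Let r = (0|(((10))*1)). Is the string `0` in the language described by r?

The left alternative 0 matches 0.

yes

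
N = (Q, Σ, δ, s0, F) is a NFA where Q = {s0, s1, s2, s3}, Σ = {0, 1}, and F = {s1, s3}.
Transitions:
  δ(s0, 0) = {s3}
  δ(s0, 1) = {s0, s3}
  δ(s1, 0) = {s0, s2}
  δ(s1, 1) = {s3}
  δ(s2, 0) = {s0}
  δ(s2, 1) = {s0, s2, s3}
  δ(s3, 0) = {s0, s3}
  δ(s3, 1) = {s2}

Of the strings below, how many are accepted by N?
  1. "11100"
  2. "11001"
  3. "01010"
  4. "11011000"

"11100": accepted
"11001": accepted
"01010": accepted
"11011000": accepted

4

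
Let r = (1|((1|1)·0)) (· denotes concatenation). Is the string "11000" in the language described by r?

no

Neither 1 nor ((1|1)·0) matches 11000.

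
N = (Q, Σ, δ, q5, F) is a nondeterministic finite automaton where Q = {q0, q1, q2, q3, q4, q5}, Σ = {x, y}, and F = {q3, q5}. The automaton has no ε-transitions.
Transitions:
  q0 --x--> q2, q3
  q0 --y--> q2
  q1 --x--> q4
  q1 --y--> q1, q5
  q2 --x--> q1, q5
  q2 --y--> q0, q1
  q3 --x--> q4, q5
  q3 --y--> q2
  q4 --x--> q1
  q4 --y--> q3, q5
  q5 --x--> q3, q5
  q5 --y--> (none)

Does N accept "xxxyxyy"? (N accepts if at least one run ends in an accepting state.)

accepted

Start: {q5}
read x: {q3, q5}
read x: {q3, q4, q5}
read x: {q1, q3, q4, q5}
read y: {q1, q2, q3, q5}
read x: {q1, q3, q4, q5}
read y: {q1, q2, q3, q5}
read y: {q0, q1, q2, q5}
Reachable ∩ accepting = {q5} — nonempty.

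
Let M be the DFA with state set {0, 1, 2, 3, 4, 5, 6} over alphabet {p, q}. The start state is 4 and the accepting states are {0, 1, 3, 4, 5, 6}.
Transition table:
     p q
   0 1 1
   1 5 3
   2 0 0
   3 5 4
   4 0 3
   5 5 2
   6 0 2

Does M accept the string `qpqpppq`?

rejected

4 --q--> 3
3 --p--> 5
5 --q--> 2
2 --p--> 0
0 --p--> 1
1 --p--> 5
5 --q--> 2
End in state 2, which is not an accepting state.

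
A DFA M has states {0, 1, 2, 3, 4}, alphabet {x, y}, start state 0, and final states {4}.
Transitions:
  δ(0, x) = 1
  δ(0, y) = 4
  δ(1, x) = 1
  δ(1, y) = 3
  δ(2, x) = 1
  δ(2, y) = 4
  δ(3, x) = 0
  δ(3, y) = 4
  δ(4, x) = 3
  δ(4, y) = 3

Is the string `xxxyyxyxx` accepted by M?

0 --x--> 1
1 --x--> 1
1 --x--> 1
1 --y--> 3
3 --y--> 4
4 --x--> 3
3 --y--> 4
4 --x--> 3
3 --x--> 0
End in state 0, which is not an accepting state.

rejected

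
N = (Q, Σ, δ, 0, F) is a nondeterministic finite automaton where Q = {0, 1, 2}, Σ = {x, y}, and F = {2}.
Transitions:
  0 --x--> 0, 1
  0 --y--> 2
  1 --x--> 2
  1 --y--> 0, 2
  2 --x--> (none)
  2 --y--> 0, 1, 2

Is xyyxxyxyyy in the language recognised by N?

Start: {0}
read x: {0, 1}
read y: {0, 2}
read y: {0, 1, 2}
read x: {0, 1, 2}
read x: {0, 1, 2}
read y: {0, 1, 2}
read x: {0, 1, 2}
read y: {0, 1, 2}
read y: {0, 1, 2}
read y: {0, 1, 2}
Reachable ∩ accepting = {2} — nonempty.

accepted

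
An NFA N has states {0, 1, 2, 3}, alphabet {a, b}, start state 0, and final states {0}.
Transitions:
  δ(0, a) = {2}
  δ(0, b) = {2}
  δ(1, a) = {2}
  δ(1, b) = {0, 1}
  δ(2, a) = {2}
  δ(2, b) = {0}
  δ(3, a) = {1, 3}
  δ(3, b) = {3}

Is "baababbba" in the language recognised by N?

Start: {0}
read b: {2}
read a: {2}
read a: {2}
read b: {0}
read a: {2}
read b: {0}
read b: {2}
read b: {0}
read a: {2}
Reachable ∩ accepting = {} — empty.

rejected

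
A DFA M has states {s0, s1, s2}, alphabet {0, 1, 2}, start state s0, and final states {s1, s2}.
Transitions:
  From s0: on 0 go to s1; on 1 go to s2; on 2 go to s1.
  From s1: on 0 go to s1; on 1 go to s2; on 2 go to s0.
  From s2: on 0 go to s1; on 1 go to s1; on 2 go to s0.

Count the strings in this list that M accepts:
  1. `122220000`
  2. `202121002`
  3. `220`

`122220000`: accepted
`202121002`: rejected
`220`: accepted

2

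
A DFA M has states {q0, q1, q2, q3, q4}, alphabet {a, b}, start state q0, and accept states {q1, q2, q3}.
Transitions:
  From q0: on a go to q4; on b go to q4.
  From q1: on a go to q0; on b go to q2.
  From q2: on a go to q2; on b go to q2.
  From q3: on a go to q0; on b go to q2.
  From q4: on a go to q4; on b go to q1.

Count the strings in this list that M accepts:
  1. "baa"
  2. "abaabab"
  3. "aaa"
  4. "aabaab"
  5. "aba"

"baa": rejected
"abaabab": rejected
"aaa": rejected
"aabaab": accepted
"aba": rejected

1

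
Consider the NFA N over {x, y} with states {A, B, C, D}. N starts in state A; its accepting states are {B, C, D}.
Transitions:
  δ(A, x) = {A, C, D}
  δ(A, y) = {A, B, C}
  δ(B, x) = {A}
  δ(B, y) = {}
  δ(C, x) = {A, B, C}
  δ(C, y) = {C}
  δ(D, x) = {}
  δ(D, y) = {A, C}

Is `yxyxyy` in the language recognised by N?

accepted

Start: {A}
read y: {A, B, C}
read x: {A, B, C, D}
read y: {A, B, C}
read x: {A, B, C, D}
read y: {A, B, C}
read y: {A, B, C}
Reachable ∩ accepting = {B, C} — nonempty.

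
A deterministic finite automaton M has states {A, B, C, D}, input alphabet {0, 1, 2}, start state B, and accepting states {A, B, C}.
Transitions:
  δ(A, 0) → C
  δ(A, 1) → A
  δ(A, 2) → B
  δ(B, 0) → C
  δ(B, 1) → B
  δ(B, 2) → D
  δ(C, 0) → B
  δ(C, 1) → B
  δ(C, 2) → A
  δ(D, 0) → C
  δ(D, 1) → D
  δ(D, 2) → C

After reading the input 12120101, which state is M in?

B --1--> B
B --2--> D
D --1--> D
D --2--> C
C --0--> B
B --1--> B
B --0--> C
C --1--> B

B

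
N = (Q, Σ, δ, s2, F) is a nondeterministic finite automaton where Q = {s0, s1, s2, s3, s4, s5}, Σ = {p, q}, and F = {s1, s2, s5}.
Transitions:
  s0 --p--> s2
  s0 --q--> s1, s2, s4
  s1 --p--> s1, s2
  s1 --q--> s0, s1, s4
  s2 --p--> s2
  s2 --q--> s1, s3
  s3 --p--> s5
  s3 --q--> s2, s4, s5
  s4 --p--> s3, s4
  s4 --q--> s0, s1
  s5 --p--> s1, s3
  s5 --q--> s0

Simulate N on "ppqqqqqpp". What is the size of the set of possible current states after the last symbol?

5

Start: {s2}
read p: {s2}
read p: {s2}
read q: {s1, s3}
read q: {s0, s1, s2, s4, s5}
read q: {s0, s1, s2, s3, s4}
read q: {s0, s1, s2, s3, s4, s5}
read q: {s0, s1, s2, s3, s4, s5}
read p: {s1, s2, s3, s4, s5}
read p: {s1, s2, s3, s4, s5}
Final reachable set {s1, s2, s3, s4, s5} has 5 states.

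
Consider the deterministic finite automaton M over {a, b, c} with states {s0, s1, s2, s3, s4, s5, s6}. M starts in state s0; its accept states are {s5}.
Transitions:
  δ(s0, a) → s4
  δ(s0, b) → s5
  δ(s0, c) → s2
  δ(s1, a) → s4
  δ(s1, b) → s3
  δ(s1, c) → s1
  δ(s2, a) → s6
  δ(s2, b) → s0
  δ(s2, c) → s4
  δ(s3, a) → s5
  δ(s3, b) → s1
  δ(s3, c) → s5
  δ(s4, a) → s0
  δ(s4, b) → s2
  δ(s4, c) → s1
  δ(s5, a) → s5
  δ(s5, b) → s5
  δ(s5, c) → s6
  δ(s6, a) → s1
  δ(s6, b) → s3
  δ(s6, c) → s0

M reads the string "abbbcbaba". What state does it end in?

s0 --a--> s4
s4 --b--> s2
s2 --b--> s0
s0 --b--> s5
s5 --c--> s6
s6 --b--> s3
s3 --a--> s5
s5 --b--> s5
s5 --a--> s5

s5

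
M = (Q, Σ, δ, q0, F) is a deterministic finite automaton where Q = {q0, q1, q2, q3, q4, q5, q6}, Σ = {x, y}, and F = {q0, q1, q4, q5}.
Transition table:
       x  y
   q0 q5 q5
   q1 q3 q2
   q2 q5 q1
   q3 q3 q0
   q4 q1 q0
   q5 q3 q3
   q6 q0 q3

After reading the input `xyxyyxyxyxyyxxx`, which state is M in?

q0 --x--> q5
q5 --y--> q3
q3 --x--> q3
q3 --y--> q0
q0 --y--> q5
q5 --x--> q3
q3 --y--> q0
q0 --x--> q5
q5 --y--> q3
q3 --x--> q3
q3 --y--> q0
q0 --y--> q5
q5 --x--> q3
q3 --x--> q3
q3 --x--> q3

q3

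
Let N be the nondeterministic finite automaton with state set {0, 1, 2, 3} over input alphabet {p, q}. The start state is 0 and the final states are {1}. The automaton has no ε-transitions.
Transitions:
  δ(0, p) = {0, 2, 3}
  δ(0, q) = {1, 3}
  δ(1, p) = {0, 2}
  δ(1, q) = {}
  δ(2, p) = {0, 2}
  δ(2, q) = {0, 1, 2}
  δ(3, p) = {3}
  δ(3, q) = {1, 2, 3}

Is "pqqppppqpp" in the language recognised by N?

rejected

Start: {0}
read p: {0, 2, 3}
read q: {0, 1, 2, 3}
read q: {0, 1, 2, 3}
read p: {0, 2, 3}
read p: {0, 2, 3}
read p: {0, 2, 3}
read p: {0, 2, 3}
read q: {0, 1, 2, 3}
read p: {0, 2, 3}
read p: {0, 2, 3}
Reachable ∩ accepting = {} — empty.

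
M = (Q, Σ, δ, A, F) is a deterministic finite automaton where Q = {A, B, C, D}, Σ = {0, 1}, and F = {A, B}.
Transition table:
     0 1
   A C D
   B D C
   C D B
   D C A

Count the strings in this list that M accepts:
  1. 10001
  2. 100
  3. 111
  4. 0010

10001: accepted
100: rejected
111: rejected
0010: rejected

1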